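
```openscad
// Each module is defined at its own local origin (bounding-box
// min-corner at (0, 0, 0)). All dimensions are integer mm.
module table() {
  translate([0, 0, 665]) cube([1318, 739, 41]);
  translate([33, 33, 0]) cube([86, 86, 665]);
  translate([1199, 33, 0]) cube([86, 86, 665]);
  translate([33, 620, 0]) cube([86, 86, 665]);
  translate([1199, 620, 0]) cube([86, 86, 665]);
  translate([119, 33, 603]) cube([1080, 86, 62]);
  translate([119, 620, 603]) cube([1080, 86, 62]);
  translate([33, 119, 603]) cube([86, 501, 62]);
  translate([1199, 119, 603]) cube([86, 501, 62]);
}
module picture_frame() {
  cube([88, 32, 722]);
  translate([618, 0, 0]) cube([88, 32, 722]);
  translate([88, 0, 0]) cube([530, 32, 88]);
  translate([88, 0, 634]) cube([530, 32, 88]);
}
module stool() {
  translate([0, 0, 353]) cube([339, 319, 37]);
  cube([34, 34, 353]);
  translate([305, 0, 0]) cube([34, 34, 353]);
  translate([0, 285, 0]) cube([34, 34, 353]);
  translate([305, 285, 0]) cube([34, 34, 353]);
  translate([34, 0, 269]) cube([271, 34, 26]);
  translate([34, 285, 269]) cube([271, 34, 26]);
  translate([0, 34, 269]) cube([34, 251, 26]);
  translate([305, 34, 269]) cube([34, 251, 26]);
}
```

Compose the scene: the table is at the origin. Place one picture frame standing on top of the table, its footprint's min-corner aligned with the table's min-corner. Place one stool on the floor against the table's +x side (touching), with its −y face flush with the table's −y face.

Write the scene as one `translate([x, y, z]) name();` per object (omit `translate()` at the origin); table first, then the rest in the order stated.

table();
translate([0, 0, 706]) picture_frame();
translate([1318, 0, 0]) stool();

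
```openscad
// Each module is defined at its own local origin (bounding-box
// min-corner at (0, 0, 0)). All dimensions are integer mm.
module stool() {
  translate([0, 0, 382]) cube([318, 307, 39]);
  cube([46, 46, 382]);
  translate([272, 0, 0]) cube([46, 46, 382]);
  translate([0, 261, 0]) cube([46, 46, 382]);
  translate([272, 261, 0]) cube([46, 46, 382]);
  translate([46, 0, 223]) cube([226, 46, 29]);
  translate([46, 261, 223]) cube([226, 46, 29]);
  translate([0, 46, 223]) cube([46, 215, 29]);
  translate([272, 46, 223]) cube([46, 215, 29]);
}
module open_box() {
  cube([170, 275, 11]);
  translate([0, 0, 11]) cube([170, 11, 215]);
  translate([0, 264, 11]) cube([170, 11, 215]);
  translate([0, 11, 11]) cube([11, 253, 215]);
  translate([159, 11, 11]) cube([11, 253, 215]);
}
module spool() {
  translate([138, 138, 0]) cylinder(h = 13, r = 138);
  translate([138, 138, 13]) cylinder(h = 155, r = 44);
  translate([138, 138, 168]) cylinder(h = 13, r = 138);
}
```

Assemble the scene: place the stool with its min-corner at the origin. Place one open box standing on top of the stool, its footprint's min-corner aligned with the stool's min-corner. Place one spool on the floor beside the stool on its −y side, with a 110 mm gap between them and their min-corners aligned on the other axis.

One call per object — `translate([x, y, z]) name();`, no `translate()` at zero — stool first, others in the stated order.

stool();
translate([0, 0, 421]) open_box();
translate([0, -386, 0]) spool();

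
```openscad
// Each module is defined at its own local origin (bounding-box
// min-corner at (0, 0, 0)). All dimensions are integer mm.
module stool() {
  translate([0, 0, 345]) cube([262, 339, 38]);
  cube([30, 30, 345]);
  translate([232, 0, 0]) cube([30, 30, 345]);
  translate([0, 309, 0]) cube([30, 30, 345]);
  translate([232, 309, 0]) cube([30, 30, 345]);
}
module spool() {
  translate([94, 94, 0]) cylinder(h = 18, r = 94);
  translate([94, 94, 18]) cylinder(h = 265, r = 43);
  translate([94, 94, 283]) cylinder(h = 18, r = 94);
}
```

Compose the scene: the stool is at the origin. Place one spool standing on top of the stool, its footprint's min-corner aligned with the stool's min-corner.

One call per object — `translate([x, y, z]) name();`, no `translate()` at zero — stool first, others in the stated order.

stool();
translate([0, 0, 383]) spool();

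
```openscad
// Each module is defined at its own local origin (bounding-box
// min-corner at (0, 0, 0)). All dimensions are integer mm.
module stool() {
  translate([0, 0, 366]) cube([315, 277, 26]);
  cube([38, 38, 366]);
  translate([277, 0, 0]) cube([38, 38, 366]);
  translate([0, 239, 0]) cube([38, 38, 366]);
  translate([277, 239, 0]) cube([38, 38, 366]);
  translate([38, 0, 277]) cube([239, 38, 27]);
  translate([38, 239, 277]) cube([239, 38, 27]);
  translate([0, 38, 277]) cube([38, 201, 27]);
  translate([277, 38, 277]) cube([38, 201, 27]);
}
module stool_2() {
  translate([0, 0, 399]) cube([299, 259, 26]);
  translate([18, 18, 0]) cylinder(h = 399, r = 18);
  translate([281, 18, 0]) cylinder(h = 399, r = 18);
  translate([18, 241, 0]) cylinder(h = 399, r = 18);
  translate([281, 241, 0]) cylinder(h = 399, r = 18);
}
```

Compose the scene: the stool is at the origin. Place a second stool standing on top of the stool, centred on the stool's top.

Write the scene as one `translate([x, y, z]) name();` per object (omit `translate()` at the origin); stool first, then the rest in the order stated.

stool();
translate([8, 9, 392]) stool_2();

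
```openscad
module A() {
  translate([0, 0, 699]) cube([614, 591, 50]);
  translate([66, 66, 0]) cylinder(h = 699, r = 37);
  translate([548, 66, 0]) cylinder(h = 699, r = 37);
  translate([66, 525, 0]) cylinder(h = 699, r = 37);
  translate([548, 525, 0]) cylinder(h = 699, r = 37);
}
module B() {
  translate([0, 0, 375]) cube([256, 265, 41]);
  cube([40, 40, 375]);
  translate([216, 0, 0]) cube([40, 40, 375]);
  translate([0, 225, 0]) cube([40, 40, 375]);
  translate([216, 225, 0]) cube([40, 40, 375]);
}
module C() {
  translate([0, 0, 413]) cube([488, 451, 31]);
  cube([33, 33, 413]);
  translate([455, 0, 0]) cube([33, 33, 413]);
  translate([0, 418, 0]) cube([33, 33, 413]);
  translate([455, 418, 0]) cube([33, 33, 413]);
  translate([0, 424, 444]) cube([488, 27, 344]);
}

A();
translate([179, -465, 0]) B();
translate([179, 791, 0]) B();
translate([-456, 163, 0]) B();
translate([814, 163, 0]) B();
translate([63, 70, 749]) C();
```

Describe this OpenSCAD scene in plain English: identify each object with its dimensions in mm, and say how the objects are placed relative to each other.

A is a rectangular dining table. The top is 614×591×50 mm with its upper surface at z = 749 mm. It stands on four round legs of 74 mm diameter, each leg's bounding box inset 29 mm from the nearest pair of top edges, running from the floor to the underside of the top.

B is a four-legged stool. The seat is 256×265 mm, 41 mm thick, top at z = 416 mm. It stands on four square legs, each 40×40 mm in cross-section, from z = 0 to the seat underside, each flush with a corner of the seat.

C is a chair. The seat is a 488×451×31 mm slab with its top at z = 444 mm, on four 33×33 mm corner legs (flush with the seat edges, standing on z = 0). A flat backrest 27 mm thick, 344 mm tall, spans the full seat width and rises from the seat top along its +y edge, rear face flush with the rear of the seat.

Four stools sit around the table at the −y, +y, −x, +x sides. The chair is on top of the table, centred.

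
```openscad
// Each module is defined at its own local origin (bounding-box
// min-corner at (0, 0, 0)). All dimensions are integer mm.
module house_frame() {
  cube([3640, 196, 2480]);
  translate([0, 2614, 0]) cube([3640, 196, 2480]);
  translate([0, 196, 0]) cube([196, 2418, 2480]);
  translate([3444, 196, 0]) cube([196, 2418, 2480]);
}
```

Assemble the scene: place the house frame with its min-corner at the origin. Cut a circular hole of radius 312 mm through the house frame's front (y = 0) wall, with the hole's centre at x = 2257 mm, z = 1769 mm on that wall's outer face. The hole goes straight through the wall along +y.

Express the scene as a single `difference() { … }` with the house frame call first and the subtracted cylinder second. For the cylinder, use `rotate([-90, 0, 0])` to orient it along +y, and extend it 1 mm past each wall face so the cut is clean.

difference() {
  house_frame();
  translate([2257, -1, 1769]) rotate([-90, 0, 0]) cylinder(h = 198, r = 312);
}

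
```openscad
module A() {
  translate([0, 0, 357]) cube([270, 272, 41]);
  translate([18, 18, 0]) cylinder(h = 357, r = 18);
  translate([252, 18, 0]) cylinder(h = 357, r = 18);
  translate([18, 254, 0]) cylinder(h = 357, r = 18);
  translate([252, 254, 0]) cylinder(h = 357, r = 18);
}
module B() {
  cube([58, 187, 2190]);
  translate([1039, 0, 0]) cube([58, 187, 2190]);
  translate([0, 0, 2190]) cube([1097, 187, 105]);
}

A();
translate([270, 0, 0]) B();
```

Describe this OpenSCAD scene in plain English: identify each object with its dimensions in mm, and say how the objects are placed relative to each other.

A is a four-legged stool. The seat is 270×272 mm, 41 mm thick, top at z = 398 mm. It stands on four round legs, each 36 mm in diameter, from z = 0 to the seat underside, each leg's axis is inset half a diameter from the nearest pair of seat edges (so the leg's bounding box is flush with the corner).

B is a rectangular door frame: two vertical jambs of 58×187 mm section, 2190 mm tall, with a clear opening 981 mm wide between their inner faces. A header 105 mm tall and 187 mm deep lies on top of the jambs and spans the full outside width.

The door frame is against the stool's +x side, with their −y faces flush.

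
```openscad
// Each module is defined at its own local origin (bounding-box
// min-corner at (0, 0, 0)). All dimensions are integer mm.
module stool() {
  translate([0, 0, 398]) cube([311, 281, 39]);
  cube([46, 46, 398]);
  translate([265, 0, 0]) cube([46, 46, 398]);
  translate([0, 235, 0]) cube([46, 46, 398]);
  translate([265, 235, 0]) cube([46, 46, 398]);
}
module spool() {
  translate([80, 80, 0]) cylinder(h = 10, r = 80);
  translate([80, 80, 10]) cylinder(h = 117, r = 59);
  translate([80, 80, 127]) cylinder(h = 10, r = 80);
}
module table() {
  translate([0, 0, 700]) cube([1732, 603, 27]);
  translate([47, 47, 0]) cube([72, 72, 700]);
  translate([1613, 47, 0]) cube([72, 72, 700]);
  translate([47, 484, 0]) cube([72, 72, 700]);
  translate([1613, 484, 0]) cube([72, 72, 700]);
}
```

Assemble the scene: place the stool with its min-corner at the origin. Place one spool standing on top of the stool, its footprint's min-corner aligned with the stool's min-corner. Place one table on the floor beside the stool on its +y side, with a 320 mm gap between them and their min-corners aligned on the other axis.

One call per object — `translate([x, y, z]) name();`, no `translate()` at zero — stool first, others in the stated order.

stool();
translate([0, 0, 437]) spool();
translate([0, 601, 0]) table();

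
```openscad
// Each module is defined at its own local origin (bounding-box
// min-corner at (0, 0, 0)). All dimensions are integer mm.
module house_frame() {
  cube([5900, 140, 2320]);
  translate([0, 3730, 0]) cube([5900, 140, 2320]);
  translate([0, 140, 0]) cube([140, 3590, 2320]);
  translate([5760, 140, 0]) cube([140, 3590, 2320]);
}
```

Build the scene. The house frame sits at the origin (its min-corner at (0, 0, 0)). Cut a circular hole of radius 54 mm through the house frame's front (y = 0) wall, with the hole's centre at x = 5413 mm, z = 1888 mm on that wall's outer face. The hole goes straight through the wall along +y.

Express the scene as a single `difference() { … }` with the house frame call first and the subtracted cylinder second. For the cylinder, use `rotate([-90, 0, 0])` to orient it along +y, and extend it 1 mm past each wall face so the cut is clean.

difference() {
  house_frame();
  translate([5413, -1, 1888]) rotate([-90, 0, 0]) cylinder(h = 142, r = 54);
}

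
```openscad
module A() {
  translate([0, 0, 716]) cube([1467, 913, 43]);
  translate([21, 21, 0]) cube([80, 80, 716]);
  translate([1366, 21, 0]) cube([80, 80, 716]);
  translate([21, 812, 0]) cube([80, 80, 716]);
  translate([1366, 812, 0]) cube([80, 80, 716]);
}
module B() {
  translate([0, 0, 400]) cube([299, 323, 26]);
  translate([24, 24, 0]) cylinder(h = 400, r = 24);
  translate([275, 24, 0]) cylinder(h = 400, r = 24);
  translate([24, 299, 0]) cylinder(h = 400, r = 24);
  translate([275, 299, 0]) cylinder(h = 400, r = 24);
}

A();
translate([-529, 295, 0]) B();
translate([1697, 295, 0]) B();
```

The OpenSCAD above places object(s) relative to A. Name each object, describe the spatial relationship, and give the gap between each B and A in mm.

Each stool's nearest face is 230 mm from the table's bounding box.

A is a table. B is a stool. Two stools sit around the table at the −x, +x sides. The gap between each stool and the table is 230 mm.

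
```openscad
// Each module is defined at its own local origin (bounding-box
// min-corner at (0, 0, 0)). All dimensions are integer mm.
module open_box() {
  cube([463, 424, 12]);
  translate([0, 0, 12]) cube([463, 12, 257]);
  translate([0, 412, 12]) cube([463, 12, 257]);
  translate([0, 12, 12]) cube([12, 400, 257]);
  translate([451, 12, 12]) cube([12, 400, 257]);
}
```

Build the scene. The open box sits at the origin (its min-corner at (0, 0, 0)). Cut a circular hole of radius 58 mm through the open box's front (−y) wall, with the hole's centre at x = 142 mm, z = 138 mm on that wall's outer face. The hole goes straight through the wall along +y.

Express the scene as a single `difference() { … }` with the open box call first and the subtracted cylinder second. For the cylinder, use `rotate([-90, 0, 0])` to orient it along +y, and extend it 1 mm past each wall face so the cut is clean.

difference() {
  open_box();
  translate([142, -1, 138]) rotate([-90, 0, 0]) cylinder(h = 14, r = 58);
}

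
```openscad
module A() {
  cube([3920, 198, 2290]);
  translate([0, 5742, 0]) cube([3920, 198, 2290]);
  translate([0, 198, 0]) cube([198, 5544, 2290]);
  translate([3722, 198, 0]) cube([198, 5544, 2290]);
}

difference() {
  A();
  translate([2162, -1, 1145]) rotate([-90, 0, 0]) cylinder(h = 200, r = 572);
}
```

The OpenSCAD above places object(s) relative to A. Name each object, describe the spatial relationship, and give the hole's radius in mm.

The subtracted cylinder has r = 572 mm.

A is a house frame. The house frame has a circular hole through its front wall. The hole's radius is 572 mm.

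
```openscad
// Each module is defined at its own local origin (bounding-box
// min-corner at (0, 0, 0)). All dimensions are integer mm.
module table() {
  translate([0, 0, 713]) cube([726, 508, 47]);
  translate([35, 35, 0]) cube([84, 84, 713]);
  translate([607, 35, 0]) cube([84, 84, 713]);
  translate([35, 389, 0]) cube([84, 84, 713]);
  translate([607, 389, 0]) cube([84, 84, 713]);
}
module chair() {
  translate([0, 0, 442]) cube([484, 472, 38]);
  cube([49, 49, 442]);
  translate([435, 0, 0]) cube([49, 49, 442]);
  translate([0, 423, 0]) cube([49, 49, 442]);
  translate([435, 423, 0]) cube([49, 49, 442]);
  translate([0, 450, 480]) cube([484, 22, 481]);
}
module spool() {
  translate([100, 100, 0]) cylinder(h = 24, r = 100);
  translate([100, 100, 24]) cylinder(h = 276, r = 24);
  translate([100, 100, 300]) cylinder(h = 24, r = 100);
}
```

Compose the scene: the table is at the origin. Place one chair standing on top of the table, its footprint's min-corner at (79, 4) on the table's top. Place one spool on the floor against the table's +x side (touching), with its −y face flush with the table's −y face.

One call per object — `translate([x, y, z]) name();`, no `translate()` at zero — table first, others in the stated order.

table();
translate([79, 4, 760]) chair();
translate([726, 0, 0]) spool();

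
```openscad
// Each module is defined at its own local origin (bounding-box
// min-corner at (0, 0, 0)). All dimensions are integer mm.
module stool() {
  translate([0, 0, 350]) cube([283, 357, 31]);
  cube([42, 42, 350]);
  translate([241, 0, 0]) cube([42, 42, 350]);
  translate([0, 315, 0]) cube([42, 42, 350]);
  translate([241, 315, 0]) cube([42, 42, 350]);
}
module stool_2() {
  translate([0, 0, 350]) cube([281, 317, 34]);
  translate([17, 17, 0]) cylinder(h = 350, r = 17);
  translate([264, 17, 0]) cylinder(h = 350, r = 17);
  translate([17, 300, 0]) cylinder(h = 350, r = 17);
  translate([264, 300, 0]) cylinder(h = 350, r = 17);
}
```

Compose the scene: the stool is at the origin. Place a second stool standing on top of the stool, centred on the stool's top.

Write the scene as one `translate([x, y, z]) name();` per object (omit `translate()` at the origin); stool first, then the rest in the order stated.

stool();
translate([1, 20, 381]) stool_2();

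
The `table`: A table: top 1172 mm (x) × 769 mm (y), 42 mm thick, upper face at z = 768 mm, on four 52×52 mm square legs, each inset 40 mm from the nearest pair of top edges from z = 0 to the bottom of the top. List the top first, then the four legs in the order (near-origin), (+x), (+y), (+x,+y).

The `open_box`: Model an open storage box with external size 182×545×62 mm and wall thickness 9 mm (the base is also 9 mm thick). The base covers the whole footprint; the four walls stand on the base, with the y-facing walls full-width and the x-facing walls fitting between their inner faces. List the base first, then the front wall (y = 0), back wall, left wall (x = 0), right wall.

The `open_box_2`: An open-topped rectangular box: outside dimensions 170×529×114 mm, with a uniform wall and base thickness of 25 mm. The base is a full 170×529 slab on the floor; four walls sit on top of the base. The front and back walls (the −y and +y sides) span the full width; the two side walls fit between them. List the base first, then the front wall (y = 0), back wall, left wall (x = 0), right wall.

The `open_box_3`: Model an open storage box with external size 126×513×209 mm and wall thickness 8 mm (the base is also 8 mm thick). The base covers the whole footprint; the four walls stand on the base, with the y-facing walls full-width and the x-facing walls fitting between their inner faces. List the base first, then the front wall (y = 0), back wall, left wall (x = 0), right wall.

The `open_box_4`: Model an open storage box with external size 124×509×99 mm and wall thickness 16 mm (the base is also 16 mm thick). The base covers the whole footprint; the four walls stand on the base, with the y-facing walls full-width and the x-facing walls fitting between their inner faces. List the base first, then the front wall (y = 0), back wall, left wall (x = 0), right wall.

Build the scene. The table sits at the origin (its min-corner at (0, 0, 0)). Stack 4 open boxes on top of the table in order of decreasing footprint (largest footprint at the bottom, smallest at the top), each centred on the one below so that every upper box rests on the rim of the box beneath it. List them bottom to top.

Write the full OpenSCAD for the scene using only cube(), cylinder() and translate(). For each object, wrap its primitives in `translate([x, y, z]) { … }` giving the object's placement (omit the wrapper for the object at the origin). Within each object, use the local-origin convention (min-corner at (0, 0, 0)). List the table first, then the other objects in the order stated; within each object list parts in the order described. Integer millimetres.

translate([0, 0, 726]) cube([1172, 769, 42]);
translate([40, 40, 0]) cube([52, 52, 726]);
translate([1080, 40, 0]) cube([52, 52, 726]);
translate([40, 677, 0]) cube([52, 52, 726]);
translate([1080, 677, 0]) cube([52, 52, 726]);
translate([495, 112, 768]) {
  cube([182, 545, 9]);
  translate([0, 0, 9]) cube([182, 9, 53]);
  translate([0, 536, 9]) cube([182, 9, 53]);
  translate([0, 9, 9]) cube([9, 527, 53]);
  translate([173, 9, 9]) cube([9, 527, 53]);
}
translate([501, 120, 830]) {
  cube([170, 529, 25]);
  translate([0, 0, 25]) cube([170, 25, 89]);
  translate([0, 504, 25]) cube([170, 25, 89]);
  translate([0, 25, 25]) cube([25, 479, 89]);
  translate([145, 25, 25]) cube([25, 479, 89]);
}
translate([523, 128, 944]) {
  cube([126, 513, 8]);
  translate([0, 0, 8]) cube([126, 8, 201]);
  translate([0, 505, 8]) cube([126, 8, 201]);
  translate([0, 8, 8]) cube([8, 497, 201]);
  translate([118, 8, 8]) cube([8, 497, 201]);
}
translate([524, 130, 1153]) {
  cube([124, 509, 16]);
  translate([0, 0, 16]) cube([124, 16, 83]);
  translate([0, 493, 16]) cube([124, 16, 83]);
  translate([0, 16, 16]) cube([16, 477, 83]);
  translate([108, 16, 16]) cube([16, 477, 83]);
}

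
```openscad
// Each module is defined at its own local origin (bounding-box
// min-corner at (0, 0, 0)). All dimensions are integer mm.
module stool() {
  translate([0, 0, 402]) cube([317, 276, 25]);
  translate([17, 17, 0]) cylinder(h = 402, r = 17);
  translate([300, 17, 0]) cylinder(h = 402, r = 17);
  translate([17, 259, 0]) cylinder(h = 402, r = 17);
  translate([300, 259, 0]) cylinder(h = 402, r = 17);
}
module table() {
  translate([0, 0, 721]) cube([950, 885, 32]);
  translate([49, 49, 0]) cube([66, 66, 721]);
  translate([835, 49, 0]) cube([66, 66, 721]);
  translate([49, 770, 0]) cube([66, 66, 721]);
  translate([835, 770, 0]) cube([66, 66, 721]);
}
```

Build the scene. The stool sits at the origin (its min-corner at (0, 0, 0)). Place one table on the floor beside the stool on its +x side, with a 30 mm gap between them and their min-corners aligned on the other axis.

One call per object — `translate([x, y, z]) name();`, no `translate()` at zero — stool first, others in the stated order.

stool();
translate([347, 0, 0]) table();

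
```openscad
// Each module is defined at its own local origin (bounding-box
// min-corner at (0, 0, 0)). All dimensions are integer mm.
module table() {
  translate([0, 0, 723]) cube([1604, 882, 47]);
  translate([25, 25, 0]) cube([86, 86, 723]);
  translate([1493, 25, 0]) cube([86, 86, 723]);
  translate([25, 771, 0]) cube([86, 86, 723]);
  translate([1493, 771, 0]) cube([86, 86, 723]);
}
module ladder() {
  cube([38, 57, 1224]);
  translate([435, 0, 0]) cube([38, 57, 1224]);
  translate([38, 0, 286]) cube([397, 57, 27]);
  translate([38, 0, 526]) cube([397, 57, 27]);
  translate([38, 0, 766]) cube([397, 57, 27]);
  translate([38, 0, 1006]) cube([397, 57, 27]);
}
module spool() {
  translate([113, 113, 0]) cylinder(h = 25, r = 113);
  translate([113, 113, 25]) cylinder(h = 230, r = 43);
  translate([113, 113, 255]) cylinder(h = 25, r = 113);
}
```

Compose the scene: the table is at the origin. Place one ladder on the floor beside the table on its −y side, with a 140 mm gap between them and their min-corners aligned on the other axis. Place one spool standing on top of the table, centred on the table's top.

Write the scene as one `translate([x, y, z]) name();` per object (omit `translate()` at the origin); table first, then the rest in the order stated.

table();
translate([0, -197, 0]) ladder();
translate([689, 328, 770]) spool();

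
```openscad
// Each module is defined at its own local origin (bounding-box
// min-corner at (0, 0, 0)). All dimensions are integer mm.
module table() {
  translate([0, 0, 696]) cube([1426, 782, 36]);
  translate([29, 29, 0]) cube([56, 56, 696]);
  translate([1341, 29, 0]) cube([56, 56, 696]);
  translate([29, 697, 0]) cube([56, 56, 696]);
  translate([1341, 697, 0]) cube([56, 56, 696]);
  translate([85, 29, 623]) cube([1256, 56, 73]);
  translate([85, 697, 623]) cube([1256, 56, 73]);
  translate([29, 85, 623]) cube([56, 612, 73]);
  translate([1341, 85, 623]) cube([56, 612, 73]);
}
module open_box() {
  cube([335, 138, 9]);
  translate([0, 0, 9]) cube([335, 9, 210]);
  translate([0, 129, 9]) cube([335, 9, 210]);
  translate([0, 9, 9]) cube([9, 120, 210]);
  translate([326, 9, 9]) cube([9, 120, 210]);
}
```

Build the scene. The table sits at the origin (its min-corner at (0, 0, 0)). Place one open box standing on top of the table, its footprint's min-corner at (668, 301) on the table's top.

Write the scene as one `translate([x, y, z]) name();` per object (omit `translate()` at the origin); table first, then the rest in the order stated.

table();
translate([668, 301, 732]) open_box();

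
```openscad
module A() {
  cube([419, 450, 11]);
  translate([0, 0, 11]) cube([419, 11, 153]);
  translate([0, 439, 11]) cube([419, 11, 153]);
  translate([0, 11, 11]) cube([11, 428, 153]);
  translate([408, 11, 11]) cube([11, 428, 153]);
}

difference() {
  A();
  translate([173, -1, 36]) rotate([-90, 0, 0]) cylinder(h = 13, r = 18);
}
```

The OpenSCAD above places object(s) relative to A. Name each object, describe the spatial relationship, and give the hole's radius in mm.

The subtracted cylinder has r = 18 mm.

A is an open box. The open box has a circular hole through its front wall. The hole's radius is 18 mm.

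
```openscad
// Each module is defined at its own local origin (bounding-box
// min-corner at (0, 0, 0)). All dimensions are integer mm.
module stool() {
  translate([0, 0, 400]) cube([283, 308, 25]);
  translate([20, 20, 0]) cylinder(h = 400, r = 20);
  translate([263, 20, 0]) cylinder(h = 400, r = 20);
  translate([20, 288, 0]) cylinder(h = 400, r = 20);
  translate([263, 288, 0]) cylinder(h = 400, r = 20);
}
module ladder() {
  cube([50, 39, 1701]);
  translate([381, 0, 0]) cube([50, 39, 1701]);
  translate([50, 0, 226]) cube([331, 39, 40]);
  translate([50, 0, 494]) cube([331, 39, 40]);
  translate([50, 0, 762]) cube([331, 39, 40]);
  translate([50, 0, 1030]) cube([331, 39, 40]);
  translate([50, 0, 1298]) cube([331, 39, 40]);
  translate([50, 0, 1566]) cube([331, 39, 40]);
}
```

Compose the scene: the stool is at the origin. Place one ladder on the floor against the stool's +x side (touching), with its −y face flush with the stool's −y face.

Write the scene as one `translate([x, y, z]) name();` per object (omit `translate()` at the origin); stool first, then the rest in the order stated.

stool();
translate([283, 0, 0]) ladder();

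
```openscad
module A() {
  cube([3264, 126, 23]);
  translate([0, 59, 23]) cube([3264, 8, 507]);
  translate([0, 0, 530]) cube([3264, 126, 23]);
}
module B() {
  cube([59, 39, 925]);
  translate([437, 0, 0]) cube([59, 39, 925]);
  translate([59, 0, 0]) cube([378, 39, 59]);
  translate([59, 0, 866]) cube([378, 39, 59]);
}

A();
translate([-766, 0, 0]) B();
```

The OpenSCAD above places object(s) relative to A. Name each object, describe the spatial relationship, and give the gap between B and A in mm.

A is an I-beam. B is a picture frame. The picture frame is on the floor beside the I-beam on its −x side. The gap between the picture frame and the I-beam is 270 mm.

The picture frame's nearest face is 270 mm from the I-beam's −x face.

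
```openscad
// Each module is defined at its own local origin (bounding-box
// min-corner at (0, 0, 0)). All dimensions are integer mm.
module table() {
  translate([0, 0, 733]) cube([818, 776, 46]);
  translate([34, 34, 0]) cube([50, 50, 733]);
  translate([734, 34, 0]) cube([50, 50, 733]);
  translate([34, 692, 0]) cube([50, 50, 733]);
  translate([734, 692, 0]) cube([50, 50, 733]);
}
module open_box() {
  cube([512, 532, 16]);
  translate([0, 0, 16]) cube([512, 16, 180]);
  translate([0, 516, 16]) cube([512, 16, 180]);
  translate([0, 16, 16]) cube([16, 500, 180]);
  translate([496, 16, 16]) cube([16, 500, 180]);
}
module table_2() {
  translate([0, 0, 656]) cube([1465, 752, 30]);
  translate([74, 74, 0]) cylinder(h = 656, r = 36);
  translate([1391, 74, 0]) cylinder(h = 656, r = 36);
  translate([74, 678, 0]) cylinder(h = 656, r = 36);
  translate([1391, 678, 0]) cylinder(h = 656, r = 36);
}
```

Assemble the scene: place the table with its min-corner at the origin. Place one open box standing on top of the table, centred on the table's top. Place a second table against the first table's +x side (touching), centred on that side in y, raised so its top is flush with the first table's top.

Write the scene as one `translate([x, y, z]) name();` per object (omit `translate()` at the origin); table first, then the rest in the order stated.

table();
translate([153, 122, 779]) open_box();
translate([818, 12, 93]) table_2();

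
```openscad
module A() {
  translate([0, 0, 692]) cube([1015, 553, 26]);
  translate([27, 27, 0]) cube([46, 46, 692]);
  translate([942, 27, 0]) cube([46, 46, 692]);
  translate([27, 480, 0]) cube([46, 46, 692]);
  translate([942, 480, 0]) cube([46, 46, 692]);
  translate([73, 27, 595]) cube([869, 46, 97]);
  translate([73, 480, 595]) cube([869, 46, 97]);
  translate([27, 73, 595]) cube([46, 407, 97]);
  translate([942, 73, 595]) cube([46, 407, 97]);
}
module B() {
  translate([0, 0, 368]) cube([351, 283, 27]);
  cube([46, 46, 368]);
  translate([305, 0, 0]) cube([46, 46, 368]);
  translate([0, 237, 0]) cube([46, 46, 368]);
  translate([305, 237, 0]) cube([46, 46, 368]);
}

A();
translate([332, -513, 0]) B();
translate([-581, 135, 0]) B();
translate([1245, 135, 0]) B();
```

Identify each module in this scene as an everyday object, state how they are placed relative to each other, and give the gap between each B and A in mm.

A is a table. B is a stool. Three stools sit around the table at the −y, −x, +x sides. The gap between each stool and the table is 230 mm.

Each stool's nearest face is 230 mm from the table's bounding box.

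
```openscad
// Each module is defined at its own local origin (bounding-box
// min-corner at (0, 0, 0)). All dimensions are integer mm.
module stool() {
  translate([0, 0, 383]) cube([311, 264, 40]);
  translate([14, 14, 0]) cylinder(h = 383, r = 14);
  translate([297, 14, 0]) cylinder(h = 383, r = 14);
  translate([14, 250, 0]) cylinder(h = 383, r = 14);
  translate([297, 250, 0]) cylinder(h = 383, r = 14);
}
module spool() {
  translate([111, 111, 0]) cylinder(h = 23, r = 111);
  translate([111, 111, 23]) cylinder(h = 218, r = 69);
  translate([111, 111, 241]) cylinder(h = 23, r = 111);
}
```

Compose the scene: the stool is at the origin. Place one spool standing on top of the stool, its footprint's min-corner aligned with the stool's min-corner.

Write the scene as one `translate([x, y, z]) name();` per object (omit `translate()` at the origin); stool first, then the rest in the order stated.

stool();
translate([0, 0, 423]) spool();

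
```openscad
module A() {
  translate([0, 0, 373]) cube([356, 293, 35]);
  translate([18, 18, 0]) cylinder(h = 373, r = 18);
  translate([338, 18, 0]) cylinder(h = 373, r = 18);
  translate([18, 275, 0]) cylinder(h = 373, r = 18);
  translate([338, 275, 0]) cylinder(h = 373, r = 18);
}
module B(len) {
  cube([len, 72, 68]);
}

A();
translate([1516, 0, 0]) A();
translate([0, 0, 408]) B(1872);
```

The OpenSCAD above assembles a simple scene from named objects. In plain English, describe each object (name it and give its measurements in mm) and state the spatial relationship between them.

A is a simple wooden stool: a rectangular seat 356 mm (x) by 293 mm (y), 35 mm thick, top face at z = 408 mm, on four round legs, each 36 mm in diameter. The legs rest on z = 0, each leg's axis is inset half a diameter from the nearest pair of seat edges (so the leg's bounding box is flush with the corner).

B is a rectangular beam 1872 mm long (x), 72 mm deep (y), 68 mm thick (z).

The beam spans the tops of two stools placed 1160 mm apart, resting at z = 408 mm.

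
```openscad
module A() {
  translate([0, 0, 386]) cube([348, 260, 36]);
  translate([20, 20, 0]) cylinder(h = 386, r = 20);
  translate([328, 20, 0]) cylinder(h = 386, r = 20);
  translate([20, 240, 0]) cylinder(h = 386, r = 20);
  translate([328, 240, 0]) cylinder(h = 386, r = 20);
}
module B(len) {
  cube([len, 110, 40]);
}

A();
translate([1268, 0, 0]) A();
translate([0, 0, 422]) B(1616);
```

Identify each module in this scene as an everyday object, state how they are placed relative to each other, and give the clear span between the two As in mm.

A is a stool. B is a beam. A beam spans the tops of two stools. The clear span between the two stools is 920 mm.

Second stool starts at x = 1268; first ends at x = 348; clear span = 1268 − 348 = 920 mm.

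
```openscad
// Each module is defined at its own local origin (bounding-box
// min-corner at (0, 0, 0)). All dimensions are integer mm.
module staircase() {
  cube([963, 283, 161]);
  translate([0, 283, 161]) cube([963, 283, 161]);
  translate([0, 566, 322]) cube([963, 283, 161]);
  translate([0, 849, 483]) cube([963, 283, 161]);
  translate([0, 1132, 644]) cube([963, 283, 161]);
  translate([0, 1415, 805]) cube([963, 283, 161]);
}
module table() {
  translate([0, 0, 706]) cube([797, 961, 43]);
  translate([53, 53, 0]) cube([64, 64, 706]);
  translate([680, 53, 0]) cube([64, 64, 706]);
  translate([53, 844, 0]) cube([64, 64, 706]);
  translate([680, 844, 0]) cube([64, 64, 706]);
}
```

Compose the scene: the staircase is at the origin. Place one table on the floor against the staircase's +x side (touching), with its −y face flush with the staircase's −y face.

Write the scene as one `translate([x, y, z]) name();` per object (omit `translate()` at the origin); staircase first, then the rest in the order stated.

staircase();
translate([963, 0, 0]) table();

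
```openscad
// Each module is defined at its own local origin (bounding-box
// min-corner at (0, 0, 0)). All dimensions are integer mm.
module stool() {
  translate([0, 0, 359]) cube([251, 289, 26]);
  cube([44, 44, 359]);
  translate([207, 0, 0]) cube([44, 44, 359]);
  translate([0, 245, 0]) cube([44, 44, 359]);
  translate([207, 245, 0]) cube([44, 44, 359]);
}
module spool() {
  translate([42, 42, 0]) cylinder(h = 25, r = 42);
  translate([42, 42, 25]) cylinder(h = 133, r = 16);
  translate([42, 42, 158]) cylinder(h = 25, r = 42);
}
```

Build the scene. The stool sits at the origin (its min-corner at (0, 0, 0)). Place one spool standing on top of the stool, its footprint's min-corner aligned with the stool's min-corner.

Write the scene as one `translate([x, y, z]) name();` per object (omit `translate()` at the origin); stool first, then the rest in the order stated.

stool();
translate([0, 0, 385]) spool();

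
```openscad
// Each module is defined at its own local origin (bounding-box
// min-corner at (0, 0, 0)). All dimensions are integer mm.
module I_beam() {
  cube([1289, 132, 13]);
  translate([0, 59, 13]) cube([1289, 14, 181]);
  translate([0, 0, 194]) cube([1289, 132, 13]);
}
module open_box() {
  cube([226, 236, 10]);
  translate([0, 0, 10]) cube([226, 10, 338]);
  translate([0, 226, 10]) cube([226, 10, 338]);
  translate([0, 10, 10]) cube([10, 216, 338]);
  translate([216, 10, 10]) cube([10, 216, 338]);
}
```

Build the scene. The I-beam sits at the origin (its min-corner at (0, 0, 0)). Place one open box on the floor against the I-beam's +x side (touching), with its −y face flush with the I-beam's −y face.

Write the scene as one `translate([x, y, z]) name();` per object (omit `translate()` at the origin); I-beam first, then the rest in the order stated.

I_beam();
translate([1289, 0, 0]) open_box();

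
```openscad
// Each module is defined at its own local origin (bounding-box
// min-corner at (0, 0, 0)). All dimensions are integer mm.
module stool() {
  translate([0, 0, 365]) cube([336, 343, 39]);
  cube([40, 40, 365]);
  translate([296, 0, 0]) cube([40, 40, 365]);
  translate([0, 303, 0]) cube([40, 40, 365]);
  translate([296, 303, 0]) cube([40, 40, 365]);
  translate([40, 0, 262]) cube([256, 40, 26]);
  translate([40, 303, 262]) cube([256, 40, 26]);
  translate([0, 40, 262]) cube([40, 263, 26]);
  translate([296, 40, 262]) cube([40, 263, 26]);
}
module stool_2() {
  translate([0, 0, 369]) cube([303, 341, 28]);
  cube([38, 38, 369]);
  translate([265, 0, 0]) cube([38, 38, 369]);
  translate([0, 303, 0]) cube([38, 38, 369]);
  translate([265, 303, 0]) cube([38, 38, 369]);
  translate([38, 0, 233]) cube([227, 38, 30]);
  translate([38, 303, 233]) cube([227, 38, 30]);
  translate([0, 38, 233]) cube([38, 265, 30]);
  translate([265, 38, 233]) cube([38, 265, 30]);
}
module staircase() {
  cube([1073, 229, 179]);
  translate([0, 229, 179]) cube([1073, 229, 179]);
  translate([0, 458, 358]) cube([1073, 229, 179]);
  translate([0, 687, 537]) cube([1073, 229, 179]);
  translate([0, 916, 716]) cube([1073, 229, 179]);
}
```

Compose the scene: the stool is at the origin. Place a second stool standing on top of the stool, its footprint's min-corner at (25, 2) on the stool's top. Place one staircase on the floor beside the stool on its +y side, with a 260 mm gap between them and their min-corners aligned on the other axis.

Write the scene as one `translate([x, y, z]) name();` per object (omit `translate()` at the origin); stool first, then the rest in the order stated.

stool();
translate([25, 2, 404]) stool_2();
translate([0, 603, 0]) staircase();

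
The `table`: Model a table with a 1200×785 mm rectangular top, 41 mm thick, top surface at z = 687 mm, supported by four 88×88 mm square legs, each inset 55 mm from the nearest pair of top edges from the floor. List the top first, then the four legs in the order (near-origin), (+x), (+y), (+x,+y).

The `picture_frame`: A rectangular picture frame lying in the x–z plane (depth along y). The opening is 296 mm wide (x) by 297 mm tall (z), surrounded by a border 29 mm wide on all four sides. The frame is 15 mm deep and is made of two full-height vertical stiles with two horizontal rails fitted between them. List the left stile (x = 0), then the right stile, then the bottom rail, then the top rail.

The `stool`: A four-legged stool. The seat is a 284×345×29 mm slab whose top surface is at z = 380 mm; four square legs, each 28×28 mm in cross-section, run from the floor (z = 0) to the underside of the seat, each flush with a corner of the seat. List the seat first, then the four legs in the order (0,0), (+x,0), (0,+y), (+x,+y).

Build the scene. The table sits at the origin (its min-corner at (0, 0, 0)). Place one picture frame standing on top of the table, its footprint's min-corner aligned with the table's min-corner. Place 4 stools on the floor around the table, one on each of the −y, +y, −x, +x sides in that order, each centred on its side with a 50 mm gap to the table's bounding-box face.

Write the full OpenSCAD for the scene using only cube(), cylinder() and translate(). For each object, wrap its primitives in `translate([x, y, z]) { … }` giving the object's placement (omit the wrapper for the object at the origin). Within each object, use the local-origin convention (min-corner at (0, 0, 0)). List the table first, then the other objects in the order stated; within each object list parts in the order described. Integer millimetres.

translate([0, 0, 646]) cube([1200, 785, 41]);
translate([55, 55, 0]) cube([88, 88, 646]);
translate([1057, 55, 0]) cube([88, 88, 646]);
translate([55, 642, 0]) cube([88, 88, 646]);
translate([1057, 642, 0]) cube([88, 88, 646]);
translate([0, 0, 687]) {
  cube([29, 15, 355]);
  translate([325, 0, 0]) cube([29, 15, 355]);
  translate([29, 0, 0]) cube([296, 15, 29]);
  translate([29, 0, 326]) cube([296, 15, 29]);
}
translate([458, -395, 0]) {
  translate([0, 0, 351]) cube([284, 345, 29]);
  cube([28, 28, 351]);
  translate([256, 0, 0]) cube([28, 28, 351]);
  translate([0, 317, 0]) cube([28, 28, 351]);
  translate([256, 317, 0]) cube([28, 28, 351]);
}
translate([458, 835, 0]) {
  translate([0, 0, 351]) cube([284, 345, 29]);
  cube([28, 28, 351]);
  translate([256, 0, 0]) cube([28, 28, 351]);
  translate([0, 317, 0]) cube([28, 28, 351]);
  translate([256, 317, 0]) cube([28, 28, 351]);
}
translate([-334, 220, 0]) {
  translate([0, 0, 351]) cube([284, 345, 29]);
  cube([28, 28, 351]);
  translate([256, 0, 0]) cube([28, 28, 351]);
  translate([0, 317, 0]) cube([28, 28, 351]);
  translate([256, 317, 0]) cube([28, 28, 351]);
}
translate([1250, 220, 0]) {
  translate([0, 0, 351]) cube([284, 345, 29]);
  cube([28, 28, 351]);
  translate([256, 0, 0]) cube([28, 28, 351]);
  translate([0, 317, 0]) cube([28, 28, 351]);
  translate([256, 317, 0]) cube([28, 28, 351]);
}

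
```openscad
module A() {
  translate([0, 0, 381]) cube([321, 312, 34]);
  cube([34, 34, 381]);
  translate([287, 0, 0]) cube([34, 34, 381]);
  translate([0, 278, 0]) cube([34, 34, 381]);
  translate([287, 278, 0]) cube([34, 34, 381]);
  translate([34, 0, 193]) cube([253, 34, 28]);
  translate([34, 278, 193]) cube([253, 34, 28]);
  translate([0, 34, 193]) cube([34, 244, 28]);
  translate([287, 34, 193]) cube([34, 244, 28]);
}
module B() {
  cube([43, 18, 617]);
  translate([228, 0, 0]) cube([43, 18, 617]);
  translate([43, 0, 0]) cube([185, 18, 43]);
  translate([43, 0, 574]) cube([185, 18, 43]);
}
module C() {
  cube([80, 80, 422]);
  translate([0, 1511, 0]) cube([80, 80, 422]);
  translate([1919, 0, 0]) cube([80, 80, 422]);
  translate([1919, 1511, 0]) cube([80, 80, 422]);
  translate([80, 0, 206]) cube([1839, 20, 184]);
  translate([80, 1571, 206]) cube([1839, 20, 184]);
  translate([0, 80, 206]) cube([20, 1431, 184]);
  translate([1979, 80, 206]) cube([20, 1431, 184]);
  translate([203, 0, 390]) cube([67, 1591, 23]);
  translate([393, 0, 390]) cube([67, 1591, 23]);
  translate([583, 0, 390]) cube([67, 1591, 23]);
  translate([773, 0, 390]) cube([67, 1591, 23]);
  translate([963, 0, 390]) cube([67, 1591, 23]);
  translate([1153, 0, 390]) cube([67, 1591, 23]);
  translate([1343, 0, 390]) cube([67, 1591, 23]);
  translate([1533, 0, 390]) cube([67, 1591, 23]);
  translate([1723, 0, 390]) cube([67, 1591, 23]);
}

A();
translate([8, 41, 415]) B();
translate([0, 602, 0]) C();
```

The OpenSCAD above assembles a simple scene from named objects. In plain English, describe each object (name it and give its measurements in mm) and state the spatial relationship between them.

A is a four-legged stool. The seat is a 321×312×34 mm slab whose top surface is at z = 415 mm; four square legs, each 34×34 mm in cross-section, run from the floor (z = 0) to the underside of the seat, each flush with a corner of the seat. Four stretchers, 34 mm wide and 28 mm tall, connect adjacent legs with their undersides at z = 193 mm, each running between the inner faces of the legs it joins and aligned with the legs' outer faces on the other axis.

B is a picture frame with a 185×531 mm rectangular opening (x by z) and a uniform 43 mm border on every side. Frame depth is 18 mm along y. It is built from two vertical stiles running the full outside height and two horizontal rails spanning the gap between the stiles.

C is a bed frame 1999 mm long (x) by 1591 mm wide (y). Four 80×80 mm corner posts, 422 mm tall, at the corners of the footprint. Four rails of 20 mm thickness and 184 mm height run between adjacent posts with their undersides at z = 206 mm, their outer faces flush with the outside of the frame (the two x-running rails run between the posts' inner faces; the two y-running rails run between the posts' inner faces). 9 slats, each 67 mm wide (x) and 23 mm thick, lie across the top of the two x-running rails, running the full 1591 mm width of the frame in y; the slats are evenly spaced along x between the inner faces of the end posts with equal gaps (rounded down to the nearest mm) at the −x end and between each pair — any rounding remainder accumulates at the +x end.

The picture frame is on top of the stool. The bed frame is on the floor beside the stool on its +y side.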